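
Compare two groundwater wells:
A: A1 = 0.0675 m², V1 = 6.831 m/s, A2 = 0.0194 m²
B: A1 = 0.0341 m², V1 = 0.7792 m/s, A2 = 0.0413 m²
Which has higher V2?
V2(A) = 23.77 m/s, V2(B) = 0.6434 m/s. Answer: A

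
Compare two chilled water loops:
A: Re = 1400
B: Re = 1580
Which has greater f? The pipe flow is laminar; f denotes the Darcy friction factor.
f(A) = 0.04571, f(B) = 0.04051. Answer: A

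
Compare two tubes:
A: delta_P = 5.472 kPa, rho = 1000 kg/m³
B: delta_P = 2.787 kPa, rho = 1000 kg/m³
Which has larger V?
V(A) = 3.308 m/s, V(B) = 2.361 m/s. Answer: A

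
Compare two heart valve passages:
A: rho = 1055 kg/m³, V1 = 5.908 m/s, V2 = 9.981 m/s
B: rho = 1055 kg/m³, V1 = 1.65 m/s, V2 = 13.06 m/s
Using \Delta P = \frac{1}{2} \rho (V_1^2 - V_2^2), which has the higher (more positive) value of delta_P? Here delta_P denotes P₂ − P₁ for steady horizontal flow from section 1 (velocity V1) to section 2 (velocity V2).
delta_P(A) = -34.14 kPa, delta_P(B) = -88.54 kPa. Answer: A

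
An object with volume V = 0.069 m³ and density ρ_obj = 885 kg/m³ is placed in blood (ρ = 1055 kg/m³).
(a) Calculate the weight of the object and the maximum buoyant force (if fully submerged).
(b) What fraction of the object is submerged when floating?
(a) W=rho_obj*g*V=885*9.81*0.069=599.0 N; F_B(max)=rho*g*V=1055*9.81*0.069=714.1 N
(b) Floating fraction=rho_obj/rho=885/1055=0.839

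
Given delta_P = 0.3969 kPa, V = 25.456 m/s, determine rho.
Formula: V = \sqrt{\frac{2 \Delta P}{\rho}}
Substituting knowns: 25.456 = √(2·(0.3969·1000)/rho)
Solving for rho: rho = 2·(0.3969·1000)/25.456² = 1.225 kg/m³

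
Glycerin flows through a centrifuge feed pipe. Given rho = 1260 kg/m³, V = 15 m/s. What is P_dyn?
Formula: P_{dyn} = \frac{1}{2} \rho V^2
P_dyn = 0.5·1260·15²/1000 = 141.8 kPa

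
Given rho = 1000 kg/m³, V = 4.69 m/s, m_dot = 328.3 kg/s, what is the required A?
Formula: \dot{m} = \rho A V
Substituting knowns: 328.3 = 1000·A·4.69
Solving for A: A = 328.3/(1000·4.69) = 0.07 m²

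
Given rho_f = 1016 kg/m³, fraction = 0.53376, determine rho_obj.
Formula: f_{sub} = \frac{\rho_{obj}}{\rho_f}
Substituting knowns: 0.53376 = rho_obj/1016
Solving for rho_obj: rho_obj = 0.53376·1016 = 542.3 kg/m³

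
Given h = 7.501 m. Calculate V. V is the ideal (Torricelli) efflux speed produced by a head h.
Formula: V = \sqrt{2 g h}
V = √(2·9.81·7.501) = 12.13 m/s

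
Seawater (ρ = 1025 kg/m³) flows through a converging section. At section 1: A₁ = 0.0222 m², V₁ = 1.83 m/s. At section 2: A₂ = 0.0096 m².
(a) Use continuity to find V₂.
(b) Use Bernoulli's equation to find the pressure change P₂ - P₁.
(a) Continuity: A₁V₁=A₂V₂ -> V₂=A₁V₁/A₂=0.0222*1.83/0.0096=4.23 m/s
(b) Bernoulli: P₂-P₁=0.5*rho*(V₁^2-V₂^2)/1000=0.5*1025*(1.83^2-4.23^2)/1000=-7.454 kPa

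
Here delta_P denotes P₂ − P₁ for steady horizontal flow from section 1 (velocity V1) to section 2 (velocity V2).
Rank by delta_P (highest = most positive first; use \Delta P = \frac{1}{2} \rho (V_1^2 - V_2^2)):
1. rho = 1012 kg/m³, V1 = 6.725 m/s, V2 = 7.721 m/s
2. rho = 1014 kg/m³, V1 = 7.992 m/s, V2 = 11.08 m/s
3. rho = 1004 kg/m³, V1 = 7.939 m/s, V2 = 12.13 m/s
Case 1: delta_P = -7.28 kPa
Case 2: delta_P = -29.86 kPa
Case 3: delta_P = -42.22 kPa
Ranking (highest first): 1, 2, 3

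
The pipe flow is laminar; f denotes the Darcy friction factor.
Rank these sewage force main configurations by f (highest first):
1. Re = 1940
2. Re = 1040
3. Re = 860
Case 1: f = 0.03299
Case 2: f = 0.06154
Case 3: f = 0.07442
Ranking (highest first): 3, 2, 1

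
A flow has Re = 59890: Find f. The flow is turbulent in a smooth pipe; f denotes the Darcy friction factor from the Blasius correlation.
Formula: f = \frac{0.316}{Re^{0.25}}
f = 0.316/59890^0.25 = 0.0202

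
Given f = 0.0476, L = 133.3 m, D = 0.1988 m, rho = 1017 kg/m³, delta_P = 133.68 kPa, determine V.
Formula: \Delta P = f \frac{L}{D} \frac{\rho V^2}{2}
Substituting knowns: 133.68 = 0.0476·(133.3/0.1988)·0.5·1017·V²/1000
Solving for V: V = √((133.68·1000)/(0.0476·(133.3/0.1988)·0.5·1017)) = 2.87 m/s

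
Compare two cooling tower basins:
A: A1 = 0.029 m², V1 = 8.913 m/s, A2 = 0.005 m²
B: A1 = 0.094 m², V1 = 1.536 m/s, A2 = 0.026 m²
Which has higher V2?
V2(A) = 51.7 m/s, V2(B) = 5.553 m/s. Answer: A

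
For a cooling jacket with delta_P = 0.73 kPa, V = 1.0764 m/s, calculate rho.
Formula: V = \sqrt{\frac{2 \Delta P}{\rho}}
Substituting knowns: 1.0764 = √(2·(0.73·1000)/rho)
Solving for rho: rho = 2·(0.73·1000)/1.0764² = 1260 kg/m³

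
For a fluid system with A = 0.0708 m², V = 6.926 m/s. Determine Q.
Formula: Q = A V
Q = 0.0708·6.926·1000 = 490.4 L/s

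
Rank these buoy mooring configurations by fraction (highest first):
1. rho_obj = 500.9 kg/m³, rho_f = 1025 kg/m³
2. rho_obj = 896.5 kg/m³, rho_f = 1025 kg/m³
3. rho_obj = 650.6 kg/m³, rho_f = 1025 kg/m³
Case 1: fraction = 0.4887
Case 2: fraction = 0.8746
Case 3: fraction = 0.6347
Ranking (highest first): 2, 3, 1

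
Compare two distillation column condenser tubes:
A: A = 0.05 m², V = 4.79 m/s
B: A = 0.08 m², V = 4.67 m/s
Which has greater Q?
Q(A) = 239.5 L/s, Q(B) = 373.6 L/s. Answer: B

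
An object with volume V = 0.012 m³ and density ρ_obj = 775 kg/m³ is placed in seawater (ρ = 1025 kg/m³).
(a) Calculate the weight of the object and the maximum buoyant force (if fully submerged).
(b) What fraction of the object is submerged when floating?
(a) W=rho_obj*g*V=775*9.81*0.012=91.2 N; F_B(max)=rho*g*V=1025*9.81*0.012=120.7 N
(b) Floating fraction=rho_obj/rho=775/1025=0.756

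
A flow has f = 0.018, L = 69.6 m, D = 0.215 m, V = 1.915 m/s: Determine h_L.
Formula: h_L = f \frac{L}{D} \frac{V^2}{2g}
h_L = 0.018·(69.6/0.215)·1.915²/(2·9.81) = 1.089 m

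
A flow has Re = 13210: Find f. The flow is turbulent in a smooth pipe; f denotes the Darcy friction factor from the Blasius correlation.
Formula: f = \frac{0.316}{Re^{0.25}}
f = 0.316/13210^0.25 = 0.02948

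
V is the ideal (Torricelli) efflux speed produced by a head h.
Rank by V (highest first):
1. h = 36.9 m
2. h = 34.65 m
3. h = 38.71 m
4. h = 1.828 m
Case 1: V = 26.91 m/s
Case 2: V = 26.07 m/s
Case 3: V = 27.56 m/s
Case 4: V = 5.989 m/s
Ranking (highest first): 3, 1, 2, 4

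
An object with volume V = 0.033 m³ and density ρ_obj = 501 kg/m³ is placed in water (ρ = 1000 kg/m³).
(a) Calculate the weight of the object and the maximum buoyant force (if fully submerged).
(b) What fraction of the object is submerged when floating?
(a) W=rho_obj*g*V=501*9.81*0.033=162.2 N; F_B(max)=rho*g*V=1000*9.81*0.033=323.7 N
(b) Floating fraction=rho_obj/rho=501/1000=0.501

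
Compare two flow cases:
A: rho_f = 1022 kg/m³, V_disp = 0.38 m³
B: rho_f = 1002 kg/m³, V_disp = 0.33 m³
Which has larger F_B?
F_B(A) = 3810 N, F_B(B) = 3244 N. Answer: A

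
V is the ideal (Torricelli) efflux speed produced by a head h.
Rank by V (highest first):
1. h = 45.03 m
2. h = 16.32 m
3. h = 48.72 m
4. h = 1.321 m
Case 1: V = 29.72 m/s
Case 2: V = 17.89 m/s
Case 3: V = 30.92 m/s
Case 4: V = 5.091 m/s
Ranking (highest first): 3, 1, 2, 4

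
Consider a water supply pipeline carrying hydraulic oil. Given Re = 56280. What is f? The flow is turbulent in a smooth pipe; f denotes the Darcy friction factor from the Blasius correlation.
Formula: f = \frac{0.316}{Re^{0.25}}
f = 0.316/56280^0.25 = 0.02052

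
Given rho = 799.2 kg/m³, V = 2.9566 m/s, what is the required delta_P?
Formula: V = \sqrt{\frac{2 \Delta P}{\rho}}
Substituting knowns: 2.9566 = √(2·(delta_P·1000)/799.2)
Solving for delta_P: delta_P = 2.9566²·799.2/2/1000 = 3.493 kPa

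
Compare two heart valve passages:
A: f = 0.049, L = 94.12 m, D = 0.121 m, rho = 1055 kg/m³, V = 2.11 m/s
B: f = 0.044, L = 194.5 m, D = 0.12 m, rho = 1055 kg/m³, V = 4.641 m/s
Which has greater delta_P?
delta_P(A) = 89.51 kPa, delta_P(B) = 810.3 kPa. Answer: B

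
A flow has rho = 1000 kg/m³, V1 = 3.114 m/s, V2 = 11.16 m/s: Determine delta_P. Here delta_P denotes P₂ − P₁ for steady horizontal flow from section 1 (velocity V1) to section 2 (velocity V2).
Formula: \Delta P = \frac{1}{2} \rho (V_1^2 - V_2^2)
delta_P = 0.5·1000·(3.114² − 11.16²)/1000 = -57.42 kPa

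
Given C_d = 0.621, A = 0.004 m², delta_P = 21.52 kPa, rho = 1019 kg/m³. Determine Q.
Formula: Q = C_d A \sqrt{\frac{2 \Delta P}{\rho}}
Q = 0.621·0.004·√(2·(21.52·1000)/1019)·1000 = 16.14 L/s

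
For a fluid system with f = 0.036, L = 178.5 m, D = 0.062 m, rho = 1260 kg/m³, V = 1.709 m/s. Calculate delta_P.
Formula: \Delta P = f \frac{L}{D} \frac{\rho V^2}{2}
delta_P = 0.036·(178.5/0.062)·0.5·1260·1.709²/1000 = 190.7 kPa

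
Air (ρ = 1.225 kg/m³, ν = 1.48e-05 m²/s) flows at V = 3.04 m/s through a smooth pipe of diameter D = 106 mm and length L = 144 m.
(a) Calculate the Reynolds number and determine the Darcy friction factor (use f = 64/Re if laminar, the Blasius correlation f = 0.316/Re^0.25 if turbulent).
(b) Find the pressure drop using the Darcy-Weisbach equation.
(a) Re = V·D/ν = 3.04·0.106/1.48e-05 = 21773 → turbulent (Re > 4000); f = 0.316/Re^0.25 = 0.316/21773^0.25 = 0.026014
(b) Darcy-Weisbach: ΔP = f·(L/D)·½ρV²/1000 = 0.026014·(144/0.106)·½·1.225·3.04²/1000 = 0.2 kPa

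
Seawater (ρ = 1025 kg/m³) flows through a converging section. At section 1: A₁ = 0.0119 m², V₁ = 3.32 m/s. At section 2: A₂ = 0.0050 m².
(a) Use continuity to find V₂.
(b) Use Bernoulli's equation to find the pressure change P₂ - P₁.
(a) Continuity: A₁V₁=A₂V₂ -> V₂=A₁V₁/A₂=0.0119*3.32/0.0050=7.90 m/s
(b) Bernoulli: P₂-P₁=0.5*rho*(V₁^2-V₂^2)/1000=0.5*1025*(3.32^2-7.90^2)/1000=-26.34 kPa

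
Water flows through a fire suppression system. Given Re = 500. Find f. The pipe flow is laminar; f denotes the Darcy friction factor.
Formula: f = \frac{64}{Re}
f = 64/500 = 0.128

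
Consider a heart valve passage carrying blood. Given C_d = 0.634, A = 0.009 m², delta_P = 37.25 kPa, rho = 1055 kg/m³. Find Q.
Formula: Q = C_d A \sqrt{\frac{2 \Delta P}{\rho}}
Q = 0.634·0.009·√(2·(37.25·1000)/1055)·1000 = 47.95 L/s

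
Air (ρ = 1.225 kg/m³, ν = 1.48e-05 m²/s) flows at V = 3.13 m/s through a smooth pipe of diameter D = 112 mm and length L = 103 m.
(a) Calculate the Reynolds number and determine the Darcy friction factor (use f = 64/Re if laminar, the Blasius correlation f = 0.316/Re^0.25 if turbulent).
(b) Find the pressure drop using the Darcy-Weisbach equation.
(a) Re = V·D/ν = 3.13·0.112/1.48e-05 = 23686 → turbulent (Re > 4000); f = 0.316/Re^0.25 = 0.316/23686^0.25 = 0.025472
(b) Darcy-Weisbach: ΔP = f·(L/D)·½ρV²/1000 = 0.025472·(103/0.112)·½·1.225·3.13²/1000 = 0.1406 kPa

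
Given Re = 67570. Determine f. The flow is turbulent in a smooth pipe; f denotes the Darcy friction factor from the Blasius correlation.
Formula: f = \frac{0.316}{Re^{0.25}}
f = 0.316/67570^0.25 = 0.0196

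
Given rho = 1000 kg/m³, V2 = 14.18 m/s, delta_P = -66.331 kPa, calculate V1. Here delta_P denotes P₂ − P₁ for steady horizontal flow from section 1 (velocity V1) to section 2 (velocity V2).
Formula: \Delta P = \frac{1}{2} \rho (V_1^2 - V_2^2)
Substituting knowns: -66.331 = 0.5·1000·(V1² − 14.18²)/1000
Solving for V1: V1 = √(14.18² + 2·(-66.331·1000)/1000) = 8.271 m/s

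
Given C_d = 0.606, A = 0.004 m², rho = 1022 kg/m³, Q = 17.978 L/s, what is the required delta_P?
Formula: Q = C_d A \sqrt{\frac{2 \Delta P}{\rho}}
Substituting knowns: 17.978 = 0.606·0.004·√(2·(delta_P·1000)/1022)·1000
Solving for delta_P: delta_P = ((17.978/1000)/(0.606·0.004))²·1022/2/1000 = 28.11 kPa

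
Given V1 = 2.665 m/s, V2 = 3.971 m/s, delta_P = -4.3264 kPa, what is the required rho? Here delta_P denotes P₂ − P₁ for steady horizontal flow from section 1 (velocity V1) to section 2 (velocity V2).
Formula: \Delta P = \frac{1}{2} \rho (V_1^2 - V_2^2)
Substituting knowns: -4.3264 = 0.5·rho·(2.665² − 3.971²)/1000
Solving for rho: rho = 2·(-4.3264·1000)/(2.665² − 3.971²) = 998.4 kg/m³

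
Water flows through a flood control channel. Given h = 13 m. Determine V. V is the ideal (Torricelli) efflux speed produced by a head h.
Formula: V = \sqrt{2 g h}
V = √(2·9.81·13) = 15.97 m/s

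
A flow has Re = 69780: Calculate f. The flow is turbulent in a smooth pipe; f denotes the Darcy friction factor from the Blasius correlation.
Formula: f = \frac{0.316}{Re^{0.25}}
f = 0.316/69780^0.25 = 0.01944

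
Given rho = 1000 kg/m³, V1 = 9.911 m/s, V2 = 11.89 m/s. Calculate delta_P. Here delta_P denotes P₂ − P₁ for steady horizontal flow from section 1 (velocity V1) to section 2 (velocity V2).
Formula: \Delta P = \frac{1}{2} \rho (V_1^2 - V_2^2)
delta_P = 0.5·1000·(9.911² − 11.89²)/1000 = -21.57 kPa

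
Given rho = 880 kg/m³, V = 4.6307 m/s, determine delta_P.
Formula: V = \sqrt{\frac{2 \Delta P}{\rho}}
Substituting knowns: 4.6307 = √(2·(delta_P·1000)/880)
Solving for delta_P: delta_P = 4.6307²·880/2/1000 = 9.435 kPa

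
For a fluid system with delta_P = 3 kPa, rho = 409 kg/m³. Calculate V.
Formula: V = \sqrt{\frac{2 \Delta P}{\rho}}
V = √(2·(3·1000)/409) = 3.83 m/s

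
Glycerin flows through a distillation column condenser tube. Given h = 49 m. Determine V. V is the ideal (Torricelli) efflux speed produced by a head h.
Formula: V = \sqrt{2 g h}
V = √(2·9.81·49) = 31.01 m/s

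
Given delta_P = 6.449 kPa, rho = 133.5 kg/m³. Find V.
Formula: V = \sqrt{\frac{2 \Delta P}{\rho}}
V = √(2·(6.449·1000)/133.5) = 9.829 m/s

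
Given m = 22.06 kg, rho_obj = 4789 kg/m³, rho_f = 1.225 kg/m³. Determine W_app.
Formula: W_{app} = mg\left(1 - \frac{\rho_f}{\rho_{obj}}\right)
W_app = 22.06·9.81·(1 − 1.225/4789) = 216.4 N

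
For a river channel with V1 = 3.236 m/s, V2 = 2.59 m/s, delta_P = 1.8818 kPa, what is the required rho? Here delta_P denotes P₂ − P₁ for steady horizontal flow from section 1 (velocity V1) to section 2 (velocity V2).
Formula: \Delta P = \frac{1}{2} \rho (V_1^2 - V_2^2)
Substituting knowns: 1.8818 = 0.5·rho·(3.236² − 2.59²)/1000
Solving for rho: rho = 2·(1.8818·1000)/(3.236² − 2.59²) = 1000 kg/m³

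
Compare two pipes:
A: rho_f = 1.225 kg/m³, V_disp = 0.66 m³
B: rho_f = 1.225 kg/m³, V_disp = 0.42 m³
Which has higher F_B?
F_B(A) = 7.931 N, F_B(B) = 5.047 N. Answer: A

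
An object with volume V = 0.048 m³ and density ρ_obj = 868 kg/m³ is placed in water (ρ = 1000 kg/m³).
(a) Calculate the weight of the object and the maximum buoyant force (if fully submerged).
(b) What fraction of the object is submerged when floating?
(a) W=rho_obj*g*V=868*9.81*0.048=408.7 N; F_B(max)=rho*g*V=1000*9.81*0.048=470.9 N
(b) Floating fraction=rho_obj/rho=868/1000=0.868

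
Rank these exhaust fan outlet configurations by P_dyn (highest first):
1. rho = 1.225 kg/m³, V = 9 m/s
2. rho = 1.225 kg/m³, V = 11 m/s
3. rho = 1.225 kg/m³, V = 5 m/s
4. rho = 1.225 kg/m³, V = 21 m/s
Case 1: P_dyn = 0.04961 kPa
Case 2: P_dyn = 0.07411 kPa
Case 3: P_dyn = 0.01531 kPa
Case 4: P_dyn = 0.2701 kPa
Ranking (highest first): 4, 2, 1, 3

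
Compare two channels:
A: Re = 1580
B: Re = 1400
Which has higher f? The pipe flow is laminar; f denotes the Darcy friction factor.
f(A) = 0.04051, f(B) = 0.04571. Answer: B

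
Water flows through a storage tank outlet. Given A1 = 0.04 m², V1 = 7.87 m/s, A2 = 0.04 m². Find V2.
Formula: V_2 = \frac{A_1 V_1}{A_2}
V2 = 0.04·7.87/0.04 = 7.87 m/s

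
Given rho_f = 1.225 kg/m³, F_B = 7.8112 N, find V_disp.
Formula: F_B = \rho_f g V_{disp}
Substituting knowns: 7.8112 = 1.225·9.81·V_disp
Solving for V_disp: V_disp = 7.8112/(1.225·9.81) = 0.65 m³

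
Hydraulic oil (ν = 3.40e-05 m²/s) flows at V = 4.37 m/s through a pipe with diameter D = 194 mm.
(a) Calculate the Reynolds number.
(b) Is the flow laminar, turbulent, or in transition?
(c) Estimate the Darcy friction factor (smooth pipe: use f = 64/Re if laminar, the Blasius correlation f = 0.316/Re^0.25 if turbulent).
(a) Re = V·D/ν = 4.37·0.194/3.40e-05 = 24935
(b) Flow regime: turbulent (Re > 4000)
(c) Friction factor: f = 0.316/Re^0.25 = 0.316/24935^0.25 = 0.02515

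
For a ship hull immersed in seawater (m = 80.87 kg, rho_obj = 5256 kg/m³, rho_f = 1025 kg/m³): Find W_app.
Formula: W_{app} = mg\left(1 - \frac{\rho_f}{\rho_{obj}}\right)
W_app = 80.87·9.81·(1 − 1025/5256) = 638.6 N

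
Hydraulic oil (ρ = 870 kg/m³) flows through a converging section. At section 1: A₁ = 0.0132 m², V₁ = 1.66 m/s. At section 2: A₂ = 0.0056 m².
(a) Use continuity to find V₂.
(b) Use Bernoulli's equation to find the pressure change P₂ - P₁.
(a) Continuity: A₁V₁=A₂V₂ -> V₂=A₁V₁/A₂=0.0132*1.66/0.0056=3.91 m/s
(b) Bernoulli: P₂-P₁=0.5*rho*(V₁^2-V₂^2)/1000=0.5*870*(1.66^2-3.91^2)/1000=-5.452 kPa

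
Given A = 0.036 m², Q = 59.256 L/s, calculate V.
Formula: Q = A V
Substituting knowns: 59.256 = 0.036·V·1000
Solving for V: V = (59.256/1000)/0.036 = 1.646 m/s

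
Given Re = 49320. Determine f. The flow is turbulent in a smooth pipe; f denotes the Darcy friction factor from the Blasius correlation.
Formula: f = \frac{0.316}{Re^{0.25}}
f = 0.316/49320^0.25 = 0.0212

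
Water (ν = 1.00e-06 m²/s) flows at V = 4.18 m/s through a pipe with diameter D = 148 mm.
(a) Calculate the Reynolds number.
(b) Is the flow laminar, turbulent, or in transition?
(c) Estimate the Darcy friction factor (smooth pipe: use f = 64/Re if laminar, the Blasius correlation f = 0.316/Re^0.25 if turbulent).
(a) Re = V·D/ν = 4.18·0.148/1.00e-06 = 618640
(b) Flow regime: turbulent (Re > 4000)
(c) Friction factor: f = 0.316/Re^0.25 = 0.316/618640^0.25 = 0.01127 (Blasius is strictly valid for Re ≲ 1e5; used here as the smooth-pipe estimate the problem specifies)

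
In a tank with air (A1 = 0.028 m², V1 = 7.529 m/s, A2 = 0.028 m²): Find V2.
Formula: V_2 = \frac{A_1 V_1}{A_2}
V2 = 0.028·7.529/0.028 = 7.529 m/s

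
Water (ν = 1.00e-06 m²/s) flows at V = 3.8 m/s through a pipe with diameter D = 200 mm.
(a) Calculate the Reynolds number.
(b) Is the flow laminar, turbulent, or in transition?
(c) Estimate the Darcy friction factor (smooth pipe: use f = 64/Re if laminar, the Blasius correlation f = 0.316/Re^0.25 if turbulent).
(a) Re = V·D/ν = 3.8·0.2/1.00e-06 = 760000
(b) Flow regime: turbulent (Re > 4000)
(c) Friction factor: f = 0.316/Re^0.25 = 0.316/760000^0.25 = 0.0107 (Blasius is strictly valid for Re ≲ 1e5; used here as the smooth-pipe estimate the problem specifies)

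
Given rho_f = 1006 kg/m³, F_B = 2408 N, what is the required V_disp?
Formula: F_B = \rho_f g V_{disp}
Substituting knowns: 2408 = 1006·9.81·V_disp
Solving for V_disp: V_disp = 2408/(1006·9.81) = 0.244 m³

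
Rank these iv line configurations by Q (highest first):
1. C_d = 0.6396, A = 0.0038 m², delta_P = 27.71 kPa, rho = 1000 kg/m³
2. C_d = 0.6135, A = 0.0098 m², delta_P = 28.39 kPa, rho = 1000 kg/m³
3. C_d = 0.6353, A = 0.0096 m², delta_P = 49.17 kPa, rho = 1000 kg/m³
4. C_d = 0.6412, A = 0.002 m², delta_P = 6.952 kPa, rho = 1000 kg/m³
Case 1: Q = 18.09 L/s
Case 2: Q = 45.3 L/s
Case 3: Q = 60.48 L/s
Case 4: Q = 4.782 L/s
Ranking (highest first): 3, 2, 1, 4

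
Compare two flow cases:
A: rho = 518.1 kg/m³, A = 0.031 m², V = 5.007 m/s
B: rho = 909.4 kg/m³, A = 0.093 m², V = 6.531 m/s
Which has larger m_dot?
m_dot(A) = 80.42 kg/s, m_dot(B) = 552.4 kg/s. Answer: B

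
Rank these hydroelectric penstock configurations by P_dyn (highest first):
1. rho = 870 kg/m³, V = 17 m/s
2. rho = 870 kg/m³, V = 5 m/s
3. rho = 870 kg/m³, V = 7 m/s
Case 1: P_dyn = 125.7 kPa
Case 2: P_dyn = 10.88 kPa
Case 3: P_dyn = 21.32 kPa
Ranking (highest first): 1, 3, 2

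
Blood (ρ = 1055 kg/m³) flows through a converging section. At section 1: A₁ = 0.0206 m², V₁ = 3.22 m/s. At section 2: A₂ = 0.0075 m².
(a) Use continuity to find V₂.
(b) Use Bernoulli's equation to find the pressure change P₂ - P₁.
(a) Continuity: A₁V₁=A₂V₂ -> V₂=A₁V₁/A₂=0.0206*3.22/0.0075=8.84 m/s
(b) Bernoulli: P₂-P₁=0.5*rho*(V₁^2-V₂^2)/1000=0.5*1055*(3.22^2-8.84^2)/1000=-35.75 kPa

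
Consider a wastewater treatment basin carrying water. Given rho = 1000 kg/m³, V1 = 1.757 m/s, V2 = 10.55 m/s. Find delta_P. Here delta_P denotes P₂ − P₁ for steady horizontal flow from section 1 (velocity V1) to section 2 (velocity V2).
Formula: \Delta P = \frac{1}{2} \rho (V_1^2 - V_2^2)
delta_P = 0.5·1000·(1.757² − 10.55²)/1000 = -54.11 kPa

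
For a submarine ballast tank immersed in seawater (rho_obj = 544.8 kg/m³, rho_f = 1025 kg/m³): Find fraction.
Formula: f_{sub} = \frac{\rho_{obj}}{\rho_f}
fraction = 544.8/1025 = 0.5315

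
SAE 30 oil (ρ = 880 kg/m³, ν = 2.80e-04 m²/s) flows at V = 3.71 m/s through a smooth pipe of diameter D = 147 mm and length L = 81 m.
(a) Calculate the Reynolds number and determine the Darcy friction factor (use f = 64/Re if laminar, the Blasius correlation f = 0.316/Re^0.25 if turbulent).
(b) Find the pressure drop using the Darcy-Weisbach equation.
(a) Re = V·D/ν = 3.71·0.147/2.80e-04 = 1947.7 → laminar (Re < 2300); f = 64/Re = 64/1947.7 = 0.032859
(b) Darcy-Weisbach: ΔP = f·(L/D)·½ρV²/1000 = 0.032859·(81/0.147)·½·880·3.71²/1000 = 109.7 kPa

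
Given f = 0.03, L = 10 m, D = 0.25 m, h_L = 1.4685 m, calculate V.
Formula: h_L = f \frac{L}{D} \frac{V^2}{2g}
Substituting knowns: 1.4685 = 0.03·(10/0.25)·V²/(2·9.81)
Solving for V: V = √(1.4685·2·9.81/(0.03·(10/0.25))) = 4.9 m/s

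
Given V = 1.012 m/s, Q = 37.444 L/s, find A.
Formula: Q = A V
Substituting knowns: 37.444 = A·1.012·1000
Solving for A: A = (37.444/1000)/1.012 = 0.037 m²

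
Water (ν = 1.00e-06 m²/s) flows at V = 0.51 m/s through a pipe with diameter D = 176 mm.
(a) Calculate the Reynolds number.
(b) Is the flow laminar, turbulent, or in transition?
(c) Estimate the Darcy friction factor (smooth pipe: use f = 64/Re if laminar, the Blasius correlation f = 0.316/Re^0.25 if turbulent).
(a) Re = V·D/ν = 0.51·0.176/1.00e-06 = 89760
(b) Flow regime: turbulent (Re > 4000)
(c) Friction factor: f = 0.316/Re^0.25 = 0.316/89760^0.25 = 0.01826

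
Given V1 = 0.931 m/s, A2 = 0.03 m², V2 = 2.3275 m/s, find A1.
Formula: V_2 = \frac{A_1 V_1}{A_2}
Substituting knowns: 2.3275 = A1·0.931/0.03
Solving for A1: A1 = 2.3275·0.03/0.931 = 0.075 m²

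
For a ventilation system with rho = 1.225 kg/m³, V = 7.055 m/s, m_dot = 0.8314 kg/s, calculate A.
Formula: \dot{m} = \rho A V
Substituting knowns: 0.8314 = 1.225·A·7.055
Solving for A: A = 0.8314/(1.225·7.055) = 0.0962 m²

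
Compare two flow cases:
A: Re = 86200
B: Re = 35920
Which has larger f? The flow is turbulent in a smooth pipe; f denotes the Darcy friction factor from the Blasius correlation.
f(A) = 0.01844, f(B) = 0.02295. Answer: B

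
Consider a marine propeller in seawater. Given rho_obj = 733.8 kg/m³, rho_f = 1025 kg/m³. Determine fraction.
Formula: f_{sub} = \frac{\rho_{obj}}{\rho_f}
fraction = 733.8/1025 = 0.7159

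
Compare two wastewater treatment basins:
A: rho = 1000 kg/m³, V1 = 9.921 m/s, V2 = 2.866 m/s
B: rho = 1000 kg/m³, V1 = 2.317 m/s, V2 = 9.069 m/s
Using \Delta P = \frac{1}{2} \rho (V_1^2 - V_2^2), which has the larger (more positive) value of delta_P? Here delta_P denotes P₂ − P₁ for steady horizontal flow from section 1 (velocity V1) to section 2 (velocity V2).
delta_P(A) = 45.11 kPa, delta_P(B) = -38.44 kPa. Answer: A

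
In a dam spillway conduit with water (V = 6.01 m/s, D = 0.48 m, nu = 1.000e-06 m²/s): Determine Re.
Formula: Re = \frac{V D}{\nu}
Re = 6.01·0.48/1.000e-06 = 2.885e+06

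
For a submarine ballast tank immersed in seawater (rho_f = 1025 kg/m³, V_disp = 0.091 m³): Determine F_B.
Formula: F_B = \rho_f g V_{disp}
F_B = 1025·9.81·0.091 = 915 N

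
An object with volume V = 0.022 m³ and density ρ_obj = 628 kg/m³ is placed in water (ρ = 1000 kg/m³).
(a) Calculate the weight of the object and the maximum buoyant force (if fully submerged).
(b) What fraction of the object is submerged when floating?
(a) W=rho_obj*g*V=628*9.81*0.022=135.5 N; F_B(max)=rho*g*V=1000*9.81*0.022=215.8 N
(b) Floating fraction=rho_obj/rho=628/1000=0.628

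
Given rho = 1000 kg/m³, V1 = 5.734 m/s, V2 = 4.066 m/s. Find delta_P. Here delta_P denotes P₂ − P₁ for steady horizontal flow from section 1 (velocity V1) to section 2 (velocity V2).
Formula: \Delta P = \frac{1}{2} \rho (V_1^2 - V_2^2)
delta_P = 0.5·1000·(5.734² − 4.066²)/1000 = 8.173 kPa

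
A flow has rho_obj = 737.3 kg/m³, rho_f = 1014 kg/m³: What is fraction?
Formula: f_{sub} = \frac{\rho_{obj}}{\rho_f}
fraction = 737.3/1014 = 0.7271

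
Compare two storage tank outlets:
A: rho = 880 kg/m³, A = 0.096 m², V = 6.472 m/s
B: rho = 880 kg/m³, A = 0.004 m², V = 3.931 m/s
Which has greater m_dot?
m_dot(A) = 546.8 kg/s, m_dot(B) = 13.84 kg/s. Answer: A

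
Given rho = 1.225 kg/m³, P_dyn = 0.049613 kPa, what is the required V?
Formula: P_{dyn} = \frac{1}{2} \rho V^2
Substituting knowns: 0.049613 = 0.5·1.225·V²/1000
Solving for V: V = √(2·(0.049613·1000)/1.225) = 9 m/s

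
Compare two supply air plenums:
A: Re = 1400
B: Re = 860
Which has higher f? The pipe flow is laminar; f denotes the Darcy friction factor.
f(A) = 0.04571, f(B) = 0.07442. Answer: B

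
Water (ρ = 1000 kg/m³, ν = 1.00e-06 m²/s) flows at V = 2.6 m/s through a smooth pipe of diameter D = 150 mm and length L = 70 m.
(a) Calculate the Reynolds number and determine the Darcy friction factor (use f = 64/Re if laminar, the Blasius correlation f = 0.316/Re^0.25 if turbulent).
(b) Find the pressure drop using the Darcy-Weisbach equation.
(a) Re = V·D/ν = 2.6·0.15/1.00e-06 = 390000 → turbulent (Re > 4000); f = 0.316/Re^0.25 = 0.316/390000^0.25 = 0.012645 (Blasius is strictly valid for Re ≲ 1e5; used here as the smooth-pipe estimate the problem specifies)
(b) Darcy-Weisbach: ΔP = f·(L/D)·½ρV²/1000 = 0.012645·(70/0.150)·½·1000·2.6²/1000 = 19.95 kPa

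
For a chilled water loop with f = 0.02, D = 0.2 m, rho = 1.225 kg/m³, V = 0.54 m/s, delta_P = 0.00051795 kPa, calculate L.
Formula: \Delta P = f \frac{L}{D} \frac{\rho V^2}{2}
Substituting knowns: 0.00051795 = 0.02·(L/0.2)·0.5·1.225·0.54²/1000
Solving for L: L = (0.00051795·1000)·0.2/(0.02·0.5·1.225·0.54²) = 29 m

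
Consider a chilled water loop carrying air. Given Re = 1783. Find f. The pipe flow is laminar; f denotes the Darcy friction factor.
Formula: f = \frac{64}{Re}
f = 64/1783 = 0.03589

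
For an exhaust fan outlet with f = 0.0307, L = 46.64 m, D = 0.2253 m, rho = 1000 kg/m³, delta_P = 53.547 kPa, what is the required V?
Formula: \Delta P = f \frac{L}{D} \frac{\rho V^2}{2}
Substituting knowns: 53.547 = 0.0307·(46.64/0.2253)·0.5·1000·V²/1000
Solving for V: V = √((53.547·1000)/(0.0307·(46.64/0.2253)·0.5·1000)) = 4.105 m/s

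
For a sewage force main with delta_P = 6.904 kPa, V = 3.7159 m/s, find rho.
Formula: V = \sqrt{\frac{2 \Delta P}{\rho}}
Substituting knowns: 3.7159 = √(2·(6.904·1000)/rho)
Solving for rho: rho = 2·(6.904·1000)/3.7159² = 1000 kg/m³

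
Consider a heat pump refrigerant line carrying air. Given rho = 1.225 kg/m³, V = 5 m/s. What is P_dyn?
Formula: P_{dyn} = \frac{1}{2} \rho V^2
P_dyn = 0.5·1.225·5²/1000 = 0.01531 kPa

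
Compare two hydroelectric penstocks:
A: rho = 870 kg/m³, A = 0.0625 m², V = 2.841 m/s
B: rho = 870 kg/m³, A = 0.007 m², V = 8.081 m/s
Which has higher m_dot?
m_dot(A) = 154.5 kg/s, m_dot(B) = 49.21 kg/s. Answer: A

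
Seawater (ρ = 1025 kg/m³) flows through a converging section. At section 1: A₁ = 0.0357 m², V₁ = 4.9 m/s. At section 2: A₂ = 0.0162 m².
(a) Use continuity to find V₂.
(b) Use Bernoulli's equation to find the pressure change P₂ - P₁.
(a) Continuity: A₁V₁=A₂V₂ -> V₂=A₁V₁/A₂=0.0357*4.9/0.0162=10.80 m/s
(b) Bernoulli: P₂-P₁=0.5*rho*(V₁^2-V₂^2)/1000=0.5*1025*(4.9^2-10.80^2)/1000=-47.47 kPa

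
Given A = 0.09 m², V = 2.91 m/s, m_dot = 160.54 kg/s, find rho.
Formula: \dot{m} = \rho A V
Substituting knowns: 160.54 = rho·0.09·2.91
Solving for rho: rho = 160.54/(0.09·2.91) = 613 kg/m³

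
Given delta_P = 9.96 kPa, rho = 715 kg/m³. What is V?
Formula: V = \sqrt{\frac{2 \Delta P}{\rho}}
V = √(2·(9.96·1000)/715) = 5.278 m/s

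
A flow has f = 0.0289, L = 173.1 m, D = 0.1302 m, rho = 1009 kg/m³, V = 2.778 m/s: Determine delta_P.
Formula: \Delta P = f \frac{L}{D} \frac{\rho V^2}{2}
delta_P = 0.0289·(173.1/0.1302)·0.5·1009·2.778²/1000 = 149.6 kPa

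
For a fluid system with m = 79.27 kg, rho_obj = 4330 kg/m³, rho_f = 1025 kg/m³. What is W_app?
Formula: W_{app} = mg\left(1 - \frac{\rho_f}{\rho_{obj}}\right)
W_app = 79.27·9.81·(1 − 1025/4330) = 593.6 N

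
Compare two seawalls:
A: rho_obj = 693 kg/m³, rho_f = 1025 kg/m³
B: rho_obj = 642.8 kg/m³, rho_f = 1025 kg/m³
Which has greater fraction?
fraction(A) = 0.6761, fraction(B) = 0.6271. Answer: A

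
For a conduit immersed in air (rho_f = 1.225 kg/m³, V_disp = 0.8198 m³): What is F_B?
Formula: F_B = \rho_f g V_{disp}
F_B = 1.225·9.81·0.8198 = 9.852 N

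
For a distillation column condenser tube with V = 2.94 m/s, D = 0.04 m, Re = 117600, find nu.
Formula: Re = \frac{V D}{\nu}
Substituting knowns: 117600 = 2.94·0.04/nu
Solving for nu: nu = 2.94·0.04/117600 = 1.000e-06 m²/s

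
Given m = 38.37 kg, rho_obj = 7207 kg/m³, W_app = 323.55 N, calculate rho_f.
Formula: W_{app} = mg\left(1 - \frac{\rho_f}{\rho_{obj}}\right)
Substituting knowns: 323.55 = 38.37·9.81·(1 − rho_f/7207)
Solving for rho_f: rho_f = 7207·(1 − 323.55/(38.37·9.81)) = 1012 kg/m³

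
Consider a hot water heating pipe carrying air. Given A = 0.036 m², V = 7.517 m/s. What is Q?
Formula: Q = A V
Q = 0.036·7.517·1000 = 270.6 L/s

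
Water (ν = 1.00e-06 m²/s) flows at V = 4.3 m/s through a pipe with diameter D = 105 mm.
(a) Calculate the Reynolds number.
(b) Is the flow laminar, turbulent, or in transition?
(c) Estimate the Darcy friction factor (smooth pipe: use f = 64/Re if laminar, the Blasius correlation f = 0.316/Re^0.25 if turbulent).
(a) Re = V·D/ν = 4.3·0.105/1.00e-06 = 451500
(b) Flow regime: turbulent (Re > 4000)
(c) Friction factor: f = 0.316/Re^0.25 = 0.316/451500^0.25 = 0.01219 (Blasius is strictly valid for Re ≲ 1e5; used here as the smooth-pipe estimate the problem specifies)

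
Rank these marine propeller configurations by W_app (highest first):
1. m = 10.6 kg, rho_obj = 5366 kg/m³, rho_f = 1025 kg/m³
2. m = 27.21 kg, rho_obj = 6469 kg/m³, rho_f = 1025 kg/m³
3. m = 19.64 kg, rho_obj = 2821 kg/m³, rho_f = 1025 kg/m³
Case 1: W_app = 84.12 N
Case 2: W_app = 224.6 N
Case 3: W_app = 122.7 N
Ranking (highest first): 2, 3, 1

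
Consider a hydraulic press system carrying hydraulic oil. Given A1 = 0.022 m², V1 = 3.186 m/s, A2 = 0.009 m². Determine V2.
Formula: V_2 = \frac{A_1 V_1}{A_2}
V2 = 0.022·3.186/0.009 = 7.788 m/s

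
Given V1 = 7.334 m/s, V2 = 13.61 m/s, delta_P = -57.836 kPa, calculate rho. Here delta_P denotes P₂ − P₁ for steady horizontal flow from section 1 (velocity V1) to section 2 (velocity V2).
Formula: \Delta P = \frac{1}{2} \rho (V_1^2 - V_2^2)
Substituting knowns: -57.836 = 0.5·rho·(7.334² − 13.61²)/1000
Solving for rho: rho = 2·(-57.836·1000)/(7.334² − 13.61²) = 880 kg/m³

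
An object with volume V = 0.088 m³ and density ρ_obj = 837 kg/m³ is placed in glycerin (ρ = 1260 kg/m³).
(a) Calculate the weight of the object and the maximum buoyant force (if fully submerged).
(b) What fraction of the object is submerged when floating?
(a) W=rho_obj*g*V=837*9.81*0.088=722.6 N; F_B(max)=rho*g*V=1260*9.81*0.088=1087.7 N
(b) Floating fraction=rho_obj/rho=837/1260=0.664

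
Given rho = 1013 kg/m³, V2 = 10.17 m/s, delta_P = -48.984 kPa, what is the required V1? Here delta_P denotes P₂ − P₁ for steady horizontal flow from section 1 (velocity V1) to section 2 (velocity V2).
Formula: \Delta P = \frac{1}{2} \rho (V_1^2 - V_2^2)
Substituting knowns: -48.984 = 0.5·1013·(V1² − 10.17²)/1000
Solving for V1: V1 = √(10.17² + 2·(-48.984·1000)/1013) = 2.592 m/s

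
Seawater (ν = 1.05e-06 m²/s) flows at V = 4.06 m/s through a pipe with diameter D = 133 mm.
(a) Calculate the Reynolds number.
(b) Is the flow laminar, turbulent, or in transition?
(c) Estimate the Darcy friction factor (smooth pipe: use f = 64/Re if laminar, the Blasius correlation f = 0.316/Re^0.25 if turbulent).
(a) Re = V·D/ν = 4.06·0.133/1.05e-06 = 514270
(b) Flow regime: turbulent (Re > 4000)
(c) Friction factor: f = 0.316/Re^0.25 = 0.316/514270^0.25 = 0.0118 (Blasius is strictly valid for Re ≲ 1e5; used here as the smooth-pipe estimate the problem specifies)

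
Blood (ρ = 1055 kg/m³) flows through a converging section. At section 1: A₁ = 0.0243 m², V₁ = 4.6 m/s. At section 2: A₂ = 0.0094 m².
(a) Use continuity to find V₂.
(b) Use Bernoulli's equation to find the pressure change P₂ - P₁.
(a) Continuity: A₁V₁=A₂V₂ -> V₂=A₁V₁/A₂=0.0243*4.6/0.0094=11.89 m/s
(b) Bernoulli: P₂-P₁=0.5*rho*(V₁^2-V₂^2)/1000=0.5*1055*(4.6^2-11.89^2)/1000=-63.41 kPa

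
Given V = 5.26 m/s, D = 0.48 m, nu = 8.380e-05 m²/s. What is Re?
Formula: Re = \frac{V D}{\nu}
Re = 5.26·0.48/8.380e-05 = 30129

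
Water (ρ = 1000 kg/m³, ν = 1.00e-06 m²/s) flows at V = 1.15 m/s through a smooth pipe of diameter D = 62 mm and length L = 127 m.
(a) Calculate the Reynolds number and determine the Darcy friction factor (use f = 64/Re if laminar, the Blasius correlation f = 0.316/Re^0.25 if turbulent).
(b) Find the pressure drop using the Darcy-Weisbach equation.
(a) Re = V·D/ν = 1.15·0.062/1.00e-06 = 71300 → turbulent (Re > 4000); f = 0.316/Re^0.25 = 0.316/71300^0.25 = 0.019338
(b) Darcy-Weisbach: ΔP = f·(L/D)·½ρV²/1000 = 0.019338·(127/0.062)·½·1000·1.15²/1000 = 26.19 kPa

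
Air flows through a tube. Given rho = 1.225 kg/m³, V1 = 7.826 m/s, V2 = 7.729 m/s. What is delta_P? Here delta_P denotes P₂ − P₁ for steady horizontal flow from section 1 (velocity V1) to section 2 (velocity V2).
Formula: \Delta P = \frac{1}{2} \rho (V_1^2 - V_2^2)
delta_P = 0.5·1.225·(7.826² − 7.729²)/1000 = 0.0009242 kPa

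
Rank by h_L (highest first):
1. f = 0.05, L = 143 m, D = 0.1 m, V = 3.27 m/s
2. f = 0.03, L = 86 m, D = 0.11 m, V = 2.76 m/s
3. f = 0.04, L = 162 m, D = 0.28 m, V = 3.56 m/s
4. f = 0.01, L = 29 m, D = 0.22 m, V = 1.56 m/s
Case 1: h_L = 38.97 m
Case 2: h_L = 9.106 m
Case 3: h_L = 14.95 m
Case 4: h_L = 0.1635 m
Ranking (highest first): 1, 3, 2, 4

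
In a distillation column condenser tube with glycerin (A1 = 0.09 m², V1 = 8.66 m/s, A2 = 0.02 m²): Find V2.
Formula: V_2 = \frac{A_1 V_1}{A_2}
V2 = 0.09·8.66/0.02 = 38.97 m/s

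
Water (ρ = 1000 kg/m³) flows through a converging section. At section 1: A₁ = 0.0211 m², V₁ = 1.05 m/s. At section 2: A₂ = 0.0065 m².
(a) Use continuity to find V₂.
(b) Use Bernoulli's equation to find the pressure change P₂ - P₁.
(a) Continuity: A₁V₁=A₂V₂ -> V₂=A₁V₁/A₂=0.0211*1.05/0.0065=3.41 m/s
(b) Bernoulli: P₂-P₁=0.5*rho*(V₁^2-V₂^2)/1000=0.5*1000*(1.05^2-3.41^2)/1000=-5.263 kPa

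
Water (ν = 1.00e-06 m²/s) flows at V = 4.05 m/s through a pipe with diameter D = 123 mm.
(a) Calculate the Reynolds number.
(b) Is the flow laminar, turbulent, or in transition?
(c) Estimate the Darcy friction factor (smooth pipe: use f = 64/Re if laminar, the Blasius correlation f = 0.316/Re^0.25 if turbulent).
(a) Re = V·D/ν = 4.05·0.123/1.00e-06 = 498150
(b) Flow regime: turbulent (Re > 4000)
(c) Friction factor: f = 0.316/Re^0.25 = 0.316/498150^0.25 = 0.01189 (Blasius is strictly valid for Re ≲ 1e5; used here as the smooth-pipe estimate the problem specifies)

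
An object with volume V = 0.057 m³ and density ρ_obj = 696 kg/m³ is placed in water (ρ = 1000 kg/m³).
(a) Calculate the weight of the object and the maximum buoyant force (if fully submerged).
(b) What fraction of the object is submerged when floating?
(a) W=rho_obj*g*V=696*9.81*0.057=389.2 N; F_B(max)=rho*g*V=1000*9.81*0.057=559.2 N
(b) Floating fraction=rho_obj/rho=696/1000=0.696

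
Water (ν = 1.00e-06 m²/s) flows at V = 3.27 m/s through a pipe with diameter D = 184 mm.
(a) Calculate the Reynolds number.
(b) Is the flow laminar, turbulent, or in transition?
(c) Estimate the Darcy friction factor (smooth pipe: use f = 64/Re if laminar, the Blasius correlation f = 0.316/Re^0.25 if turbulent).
(a) Re = V·D/ν = 3.27·0.184/1.00e-06 = 601680
(b) Flow regime: turbulent (Re > 4000)
(c) Friction factor: f = 0.316/Re^0.25 = 0.316/601680^0.25 = 0.01135 (Blasius is strictly valid for Re ≲ 1e5; used here as the smooth-pipe estimate the problem specifies)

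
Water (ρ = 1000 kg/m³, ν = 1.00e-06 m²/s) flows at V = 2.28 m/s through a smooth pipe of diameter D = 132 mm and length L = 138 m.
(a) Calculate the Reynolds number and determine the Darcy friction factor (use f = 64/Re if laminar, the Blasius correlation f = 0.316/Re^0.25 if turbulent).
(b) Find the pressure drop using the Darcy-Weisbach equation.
(a) Re = V·D/ν = 2.28·0.132/1.00e-06 = 300960 → turbulent (Re > 4000); f = 0.316/Re^0.25 = 0.316/300960^0.25 = 0.013491 (Blasius is strictly valid for Re ≲ 1e5; used here as the smooth-pipe estimate the problem specifies)
(b) Darcy-Weisbach: ΔP = f·(L/D)·½ρV²/1000 = 0.013491·(138/0.132)·½·1000·2.28²/1000 = 36.66 kPa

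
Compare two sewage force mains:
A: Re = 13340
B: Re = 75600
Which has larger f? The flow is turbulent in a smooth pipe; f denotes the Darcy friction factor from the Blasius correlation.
f(A) = 0.0294, f(B) = 0.01906. Answer: A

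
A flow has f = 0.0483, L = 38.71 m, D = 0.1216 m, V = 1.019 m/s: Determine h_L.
Formula: h_L = f \frac{L}{D} \frac{V^2}{2g}
h_L = 0.0483·(38.71/0.1216)·1.019²/(2·9.81) = 0.8137 m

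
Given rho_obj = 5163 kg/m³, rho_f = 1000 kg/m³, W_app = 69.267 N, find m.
Formula: W_{app} = mg\left(1 - \frac{\rho_f}{\rho_{obj}}\right)
Substituting knowns: 69.267 = m·9.81·(1 − 1000/5163)
Solving for m: m = 69.267/(9.81·(1 − 1000/5163)) = 8.757 kg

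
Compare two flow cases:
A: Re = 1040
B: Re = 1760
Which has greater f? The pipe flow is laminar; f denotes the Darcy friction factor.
f(A) = 0.06154, f(B) = 0.03636. Answer: A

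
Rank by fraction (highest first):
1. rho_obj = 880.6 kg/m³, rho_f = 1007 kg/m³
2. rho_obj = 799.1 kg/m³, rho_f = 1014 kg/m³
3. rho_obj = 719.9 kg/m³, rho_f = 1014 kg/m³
Case 1: fraction = 0.8745
Case 2: fraction = 0.7881
Case 3: fraction = 0.71
Ranking (highest first): 1, 2, 3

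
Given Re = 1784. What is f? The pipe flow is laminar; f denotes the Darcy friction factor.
Formula: f = \frac{64}{Re}
f = 64/1784 = 0.03587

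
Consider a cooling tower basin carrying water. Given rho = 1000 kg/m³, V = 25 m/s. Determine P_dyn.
Formula: P_{dyn} = \frac{1}{2} \rho V^2
P_dyn = 0.5·1000·25²/1000 = 312.5 kPa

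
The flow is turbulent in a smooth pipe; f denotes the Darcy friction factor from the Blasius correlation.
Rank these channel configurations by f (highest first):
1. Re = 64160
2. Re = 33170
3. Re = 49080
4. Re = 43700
Case 1: f = 0.01986
Case 2: f = 0.02342
Case 3: f = 0.02123
Case 4: f = 0.02186
Ranking (highest first): 2, 4, 3, 1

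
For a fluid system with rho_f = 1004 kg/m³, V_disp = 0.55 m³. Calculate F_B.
Formula: F_B = \rho_f g V_{disp}
F_B = 1004·9.81·0.55 = 5417 N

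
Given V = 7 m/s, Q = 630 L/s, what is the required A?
Formula: Q = A V
Substituting knowns: 630 = A·7·1000
Solving for A: A = (630/1000)/7 = 0.09 m²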